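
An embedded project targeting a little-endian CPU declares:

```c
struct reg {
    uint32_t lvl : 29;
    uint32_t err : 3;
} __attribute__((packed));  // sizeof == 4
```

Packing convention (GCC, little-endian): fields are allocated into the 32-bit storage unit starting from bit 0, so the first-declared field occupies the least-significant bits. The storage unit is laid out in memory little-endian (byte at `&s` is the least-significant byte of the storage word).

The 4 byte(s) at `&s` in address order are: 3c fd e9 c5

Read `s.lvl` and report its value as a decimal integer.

99220796

[0]=0x3c [1]=0xfd [2]=0xe9 [3]=0xc5 (little-endian) → word 0xc5e9fd3c
lvl:29 @ bit 0 → (0xc5e9fd3c>>0)&0x1fffffff = 0x5e9fd3c  ←
err:3 @ bit 29 → (0xc5e9fd3c>>29)&0x7 = 0x6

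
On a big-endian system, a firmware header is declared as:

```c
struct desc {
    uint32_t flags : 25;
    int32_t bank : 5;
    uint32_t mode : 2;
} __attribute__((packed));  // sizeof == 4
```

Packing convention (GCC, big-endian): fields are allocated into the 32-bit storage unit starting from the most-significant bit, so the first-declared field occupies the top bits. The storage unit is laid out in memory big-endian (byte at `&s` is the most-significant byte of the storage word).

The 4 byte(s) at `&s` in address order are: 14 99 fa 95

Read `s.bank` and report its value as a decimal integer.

5

[0]=0x14 [1]=0x99 [2]=0xfa [3]=0x95 (big-endian) → word 0x1499fa95
flags:25 @ bit 7 → (0x1499fa95>>7)&0x1ffffff = 0x2933f5
bank:5 @ bit 2 → (0x1499fa95>>2)&0x1f = 0x5  ←
mode:2 @ bit 0 → (0x1499fa95>>0)&0x3 = 0x1
bank signed 5b, MSB=0: value = 5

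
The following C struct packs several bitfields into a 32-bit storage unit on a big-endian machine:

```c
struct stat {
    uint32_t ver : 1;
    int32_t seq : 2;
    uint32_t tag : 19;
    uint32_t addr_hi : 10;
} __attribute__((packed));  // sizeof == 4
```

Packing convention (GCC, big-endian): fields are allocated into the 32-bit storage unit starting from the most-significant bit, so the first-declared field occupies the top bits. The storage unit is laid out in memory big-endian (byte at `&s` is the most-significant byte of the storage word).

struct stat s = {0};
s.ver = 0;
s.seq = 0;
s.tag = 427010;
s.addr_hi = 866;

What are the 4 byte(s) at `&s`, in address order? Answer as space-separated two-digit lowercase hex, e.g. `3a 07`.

1a 10 0b 62

ver (1b) val=0 bits=0x0 at bit 31: 0x00000000
seq (2b) val=0 bits=0x0 at bit 29: 0x00000000
tag (19b) val=427010 bits=0x68402 at bit 10: 0x1a100800
addr_hi (10b) val=866 bits=0x362 at bit 0: 0x1a100b62
word = 0x1a100b62 → big-endian bytes:
  [0]=0x1a  [1]=0x10  [2]=0x0b  [3]=0x62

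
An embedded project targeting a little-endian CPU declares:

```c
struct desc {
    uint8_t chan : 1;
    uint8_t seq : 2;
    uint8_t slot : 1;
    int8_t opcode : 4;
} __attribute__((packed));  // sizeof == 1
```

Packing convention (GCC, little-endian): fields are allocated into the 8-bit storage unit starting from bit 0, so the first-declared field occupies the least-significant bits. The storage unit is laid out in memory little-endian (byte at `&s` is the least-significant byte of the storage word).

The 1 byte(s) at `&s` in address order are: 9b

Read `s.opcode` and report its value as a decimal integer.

-7

[0]=0x9b (little-endian) → word 0x9b
chan:1 @ bit 0 → (0x9b>>0)&0x1 = 0x1
seq:2 @ bit 1 → (0x9b>>1)&0x3 = 0x1
slot:1 @ bit 3 → (0x9b>>3)&0x1 = 0x1
opcode:4 @ bit 4 → (0x9b>>4)&0xf = 0x9  ←
opcode signed 4b, MSB=1: 9 - 16 = -7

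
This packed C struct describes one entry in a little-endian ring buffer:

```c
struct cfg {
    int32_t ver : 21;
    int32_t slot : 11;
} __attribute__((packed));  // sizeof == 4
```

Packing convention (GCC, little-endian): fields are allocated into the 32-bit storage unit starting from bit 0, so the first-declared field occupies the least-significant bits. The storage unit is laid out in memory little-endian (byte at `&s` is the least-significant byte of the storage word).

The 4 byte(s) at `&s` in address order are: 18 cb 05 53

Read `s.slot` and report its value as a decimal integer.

664

[0]=0x18 [1]=0xcb [2]=0x05 [3]=0x53 (little-endian) → word 0x5305cb18
ver:21 @ bit 0 → (0x5305cb18>>0)&0x1fffff = 0x5cb18
slot:11 @ bit 21 → (0x5305cb18>>21)&0x7ff = 0x298  ←
slot signed 11b, MSB=0: value = 664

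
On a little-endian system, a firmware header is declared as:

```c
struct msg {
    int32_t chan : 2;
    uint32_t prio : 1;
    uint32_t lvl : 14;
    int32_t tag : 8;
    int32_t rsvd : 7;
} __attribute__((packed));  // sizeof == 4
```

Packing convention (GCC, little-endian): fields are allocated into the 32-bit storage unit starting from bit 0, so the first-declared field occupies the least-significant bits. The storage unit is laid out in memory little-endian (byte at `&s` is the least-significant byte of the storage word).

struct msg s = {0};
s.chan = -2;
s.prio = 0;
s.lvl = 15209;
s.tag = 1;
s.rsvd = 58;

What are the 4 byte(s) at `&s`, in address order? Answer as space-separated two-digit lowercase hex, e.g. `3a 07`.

chan (2b) val=-2 bits=0x2 at bit 0: 0x00000002
prio (1b) val=0 bits=0x0 at bit 2: 0x00000002
lvl (14b) val=15209 bits=0x3b69 at bit 3: 0x0001db4a
tag (8b) val=1 bits=0x1 at bit 17: 0x0003db4a
rsvd (7b) val=58 bits=0x3a at bit 25: 0x7403db4a
word = 0x7403db4a → little-endian bytes:
  [0]=0x4a  [1]=0xdb  [2]=0x03  [3]=0x74

4a db 03 74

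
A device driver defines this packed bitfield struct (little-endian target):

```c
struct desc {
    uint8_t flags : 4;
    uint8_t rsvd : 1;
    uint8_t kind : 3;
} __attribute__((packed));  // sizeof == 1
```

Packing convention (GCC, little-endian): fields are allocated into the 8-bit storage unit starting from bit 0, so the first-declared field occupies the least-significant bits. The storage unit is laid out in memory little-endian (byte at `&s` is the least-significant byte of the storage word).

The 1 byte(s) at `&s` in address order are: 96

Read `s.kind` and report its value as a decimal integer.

[0]=0x96 (little-endian) → word 0x96
flags:4 @ bit 0 → (0x96>>0)&0xf = 0x6
rsvd:1 @ bit 4 → (0x96>>4)&0x1 = 0x1
kind:3 @ bit 5 → (0x96>>5)&0x7 = 0x4  ←

4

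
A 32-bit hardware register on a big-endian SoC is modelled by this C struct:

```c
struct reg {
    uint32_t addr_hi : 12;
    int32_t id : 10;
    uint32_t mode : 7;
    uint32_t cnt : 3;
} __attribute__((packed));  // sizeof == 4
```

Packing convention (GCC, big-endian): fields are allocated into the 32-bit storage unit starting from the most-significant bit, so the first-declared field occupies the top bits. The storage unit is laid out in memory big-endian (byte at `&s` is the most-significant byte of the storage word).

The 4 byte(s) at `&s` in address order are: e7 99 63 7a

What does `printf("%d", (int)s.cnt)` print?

2

[0]=0xe7 [1]=0x99 [2]=0x63 [3]=0x7a (big-endian) → word 0xe799637a
addr_hi:12 @ bit 20 → (0xe799637a>>20)&0xfff = 0xe79
id:10 @ bit 10 → (0xe799637a>>10)&0x3ff = 0x258
mode:7 @ bit 3 → (0xe799637a>>3)&0x7f = 0x6f
cnt:3 @ bit 0 → (0xe799637a>>0)&0x7 = 0x2  ←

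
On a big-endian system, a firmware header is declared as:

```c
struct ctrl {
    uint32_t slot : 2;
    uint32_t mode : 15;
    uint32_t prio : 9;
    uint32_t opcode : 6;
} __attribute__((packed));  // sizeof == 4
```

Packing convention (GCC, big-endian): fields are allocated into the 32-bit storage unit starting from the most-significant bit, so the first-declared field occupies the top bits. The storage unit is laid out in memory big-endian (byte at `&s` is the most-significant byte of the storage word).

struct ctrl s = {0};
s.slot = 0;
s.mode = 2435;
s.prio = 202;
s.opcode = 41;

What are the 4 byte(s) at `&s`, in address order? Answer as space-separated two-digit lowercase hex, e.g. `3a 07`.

slot:2 = 0 → 0x0 << 30 → word 0x00000000
mode:15 = 2435 → 0x983 << 15 → word 0x04c18000
prio:9 = 202 → 0xca << 6 → word 0x04c1b280
opcode:6 = 41 → 0x29 << 0 → word 0x04c1b2a9
word = 0x04c1b2a9 → big-endian bytes:
  [0]=0x04  [1]=0xc1  [2]=0xb2  [3]=0xa9

04 c1 b2 a9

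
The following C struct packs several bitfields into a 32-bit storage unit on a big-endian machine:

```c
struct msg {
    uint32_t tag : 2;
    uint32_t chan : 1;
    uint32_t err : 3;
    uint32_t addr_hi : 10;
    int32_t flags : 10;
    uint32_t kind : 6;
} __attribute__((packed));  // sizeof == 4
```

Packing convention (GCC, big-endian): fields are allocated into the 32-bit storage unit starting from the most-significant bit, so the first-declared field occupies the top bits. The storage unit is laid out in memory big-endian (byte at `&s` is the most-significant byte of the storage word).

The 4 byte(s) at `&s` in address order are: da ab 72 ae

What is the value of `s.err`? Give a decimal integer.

[0]=0xda [1]=0xab [2]=0x72 [3]=0xae (big-endian) → word 0xdaab72ae
tag:2 @ bit 30 → (0xdaab72ae>>30)&0x3 = 0x3
chan:1 @ bit 29 → (0xdaab72ae>>29)&0x1 = 0x0
err:3 @ bit 26 → (0xdaab72ae>>26)&0x7 = 0x6  ←
addr_hi:10 @ bit 16 → (0xdaab72ae>>16)&0x3ff = 0x2ab
flags:10 @ bit 6 → (0xdaab72ae>>6)&0x3ff = 0x1ca
kind:6 @ bit 0 → (0xdaab72ae>>0)&0x3f = 0x2e

6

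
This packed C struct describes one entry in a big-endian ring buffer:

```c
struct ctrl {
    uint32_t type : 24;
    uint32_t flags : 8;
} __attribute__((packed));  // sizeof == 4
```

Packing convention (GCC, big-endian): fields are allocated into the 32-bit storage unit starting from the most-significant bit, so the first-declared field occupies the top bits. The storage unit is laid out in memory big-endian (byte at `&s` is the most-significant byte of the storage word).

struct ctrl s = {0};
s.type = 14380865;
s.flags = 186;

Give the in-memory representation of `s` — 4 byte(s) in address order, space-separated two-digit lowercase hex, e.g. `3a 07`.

type:24 = 14380865 → 0xdb6f41 << 8 → word 0xdb6f4100
flags:8 = 186 → 0xba << 0 → word 0xdb6f41ba
word = 0xdb6f41ba → big-endian bytes:
  [0]=0xdb  [1]=0x6f  [2]=0x41  [3]=0xba

db 6f 41 ba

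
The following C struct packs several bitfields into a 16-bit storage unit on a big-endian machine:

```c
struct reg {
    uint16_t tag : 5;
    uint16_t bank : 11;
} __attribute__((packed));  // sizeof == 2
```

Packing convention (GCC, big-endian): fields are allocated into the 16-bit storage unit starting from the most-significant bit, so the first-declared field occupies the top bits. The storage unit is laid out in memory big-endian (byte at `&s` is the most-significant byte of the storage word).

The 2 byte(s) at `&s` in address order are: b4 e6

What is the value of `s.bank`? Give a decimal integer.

[0]=0xb4 [1]=0xe6 (big-endian) → word 0xb4e6
tag:5 @ bit 11 → (0xb4e6>>11)&0x1f = 0x16
bank:11 @ bit 0 → (0xb4e6>>0)&0x7ff = 0x4e6  ←

1254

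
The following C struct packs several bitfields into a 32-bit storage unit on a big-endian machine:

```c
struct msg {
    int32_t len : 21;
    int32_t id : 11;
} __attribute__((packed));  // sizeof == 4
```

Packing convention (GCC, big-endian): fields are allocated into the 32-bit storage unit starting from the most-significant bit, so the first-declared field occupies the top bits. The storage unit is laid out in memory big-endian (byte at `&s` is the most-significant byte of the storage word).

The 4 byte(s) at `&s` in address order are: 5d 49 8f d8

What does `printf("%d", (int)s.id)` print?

[0]=0x5d [1]=0x49 [2]=0x8f [3]=0xd8 (big-endian) → word 0x5d498fd8
len [11+:21] = (word>>11) & 0x1fffff = 764209
id [0+:11] = (word>>0) & 0x7ff = 2008  ←
id signed 11b, MSB=1: 2008 - 2048 = -40

-40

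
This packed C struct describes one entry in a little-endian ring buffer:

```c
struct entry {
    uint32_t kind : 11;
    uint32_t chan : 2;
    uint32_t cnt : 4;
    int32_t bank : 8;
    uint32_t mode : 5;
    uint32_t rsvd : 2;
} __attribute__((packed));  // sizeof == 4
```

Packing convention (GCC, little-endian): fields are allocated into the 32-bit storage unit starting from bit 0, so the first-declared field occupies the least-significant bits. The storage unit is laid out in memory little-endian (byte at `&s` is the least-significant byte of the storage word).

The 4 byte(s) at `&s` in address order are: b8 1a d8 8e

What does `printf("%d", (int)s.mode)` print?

7

[0]=0xb8 [1]=0x1a [2]=0xd8 [3]=0x8e (little-endian) → word 0x8ed81ab8
kind:11 @ bit 0 → (0x8ed81ab8>>0)&0x7ff = 0x2b8
chan:2 @ bit 11 → (0x8ed81ab8>>11)&0x3 = 0x3
cnt:4 @ bit 13 → (0x8ed81ab8>>13)&0xf = 0x0
bank:8 @ bit 17 → (0x8ed81ab8>>17)&0xff = 0x6c
mode:5 @ bit 25 → (0x8ed81ab8>>25)&0x1f = 0x7  ←
rsvd:2 @ bit 30 → (0x8ed81ab8>>30)&0x3 = 0x2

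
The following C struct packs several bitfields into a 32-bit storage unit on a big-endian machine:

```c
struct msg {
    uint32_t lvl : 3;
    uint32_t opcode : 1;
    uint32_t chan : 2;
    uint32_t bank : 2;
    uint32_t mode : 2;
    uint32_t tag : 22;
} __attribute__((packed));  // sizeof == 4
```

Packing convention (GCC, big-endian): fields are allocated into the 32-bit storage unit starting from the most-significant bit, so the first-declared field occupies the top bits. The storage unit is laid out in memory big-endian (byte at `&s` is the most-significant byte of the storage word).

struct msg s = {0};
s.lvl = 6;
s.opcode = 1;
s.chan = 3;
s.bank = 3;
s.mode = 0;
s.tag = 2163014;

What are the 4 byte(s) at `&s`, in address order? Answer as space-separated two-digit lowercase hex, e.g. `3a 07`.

lvl (3b) val=6 bits=0x6 at bit 29: 0xc0000000
opcode (1b) val=1 bits=0x1 at bit 28: 0xd0000000
chan (2b) val=3 bits=0x3 at bit 26: 0xdc000000
bank (2b) val=3 bits=0x3 at bit 24: 0xdf000000
mode (2b) val=0 bits=0x0 at bit 22: 0xdf000000
tag (22b) val=2163014 bits=0x210146 at bit 0: 0xdf210146
word = 0xdf210146 → big-endian bytes:
  [0]=0xdf  [1]=0x21  [2]=0x01  [3]=0x46

df 21 01 46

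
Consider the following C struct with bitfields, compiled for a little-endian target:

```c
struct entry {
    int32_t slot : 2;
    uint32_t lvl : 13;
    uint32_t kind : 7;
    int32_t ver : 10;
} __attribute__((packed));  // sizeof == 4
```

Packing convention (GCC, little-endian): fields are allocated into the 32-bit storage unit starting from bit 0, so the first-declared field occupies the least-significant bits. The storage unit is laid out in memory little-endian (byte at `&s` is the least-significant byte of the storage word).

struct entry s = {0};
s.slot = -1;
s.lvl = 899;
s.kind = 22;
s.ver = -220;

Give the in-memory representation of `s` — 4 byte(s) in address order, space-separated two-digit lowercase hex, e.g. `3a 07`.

slot:2 = -1 → 0x3 << 0 → word 0x00000003
lvl:13 = 899 → 0x383 << 2 → word 0x00000e0f
kind:7 = 22 → 0x16 << 15 → word 0x000b0e0f
ver:10 = -220 → 0x324 << 22 → word 0xc90b0e0f
word = 0xc90b0e0f → little-endian bytes:
  [0]=0x0f  [1]=0x0e  [2]=0x0b  [3]=0xc9

0f 0e 0b c9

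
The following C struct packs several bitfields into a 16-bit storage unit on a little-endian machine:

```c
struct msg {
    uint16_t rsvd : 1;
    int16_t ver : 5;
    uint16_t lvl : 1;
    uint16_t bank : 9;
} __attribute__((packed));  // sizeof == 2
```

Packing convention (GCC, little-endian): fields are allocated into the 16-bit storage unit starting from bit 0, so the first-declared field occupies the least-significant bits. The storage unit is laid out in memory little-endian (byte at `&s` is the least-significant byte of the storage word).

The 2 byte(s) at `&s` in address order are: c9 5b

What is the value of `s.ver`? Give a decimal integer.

4

[0]=0xc9 [1]=0x5b (little-endian) → word 0x5bc9
rsvd [0+:1] = (word>>0) & 0x1 = 1
ver [1+:5] = (word>>1) & 0x1f = 4  ←
lvl [6+:1] = (word>>6) & 0x1 = 1
bank [7+:9] = (word>>7) & 0x1ff = 183
ver signed 5b, MSB=0: value = 4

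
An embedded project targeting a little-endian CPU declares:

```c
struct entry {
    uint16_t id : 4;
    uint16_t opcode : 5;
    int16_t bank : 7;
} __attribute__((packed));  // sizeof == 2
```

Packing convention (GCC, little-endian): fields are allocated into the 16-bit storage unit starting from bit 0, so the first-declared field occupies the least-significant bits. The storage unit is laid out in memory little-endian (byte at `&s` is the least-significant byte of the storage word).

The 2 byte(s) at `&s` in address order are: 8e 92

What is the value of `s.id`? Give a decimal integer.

14

[0]=0x8e [1]=0x92 (little-endian) → word 0x928e
id [0+:4] = (word>>0) & 0xf = 14  ←
opcode [4+:5] = (word>>4) & 0x1f = 8
bank [9+:7] = (word>>9) & 0x7f = 73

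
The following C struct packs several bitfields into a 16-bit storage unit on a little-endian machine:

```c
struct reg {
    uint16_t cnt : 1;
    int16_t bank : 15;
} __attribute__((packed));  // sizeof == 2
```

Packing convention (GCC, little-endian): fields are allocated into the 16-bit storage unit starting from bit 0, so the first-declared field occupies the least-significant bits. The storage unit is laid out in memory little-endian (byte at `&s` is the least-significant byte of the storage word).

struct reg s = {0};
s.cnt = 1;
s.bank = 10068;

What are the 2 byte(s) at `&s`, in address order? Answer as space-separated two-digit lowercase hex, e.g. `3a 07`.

cnt:1 = 1 → 0x1 << 0 → word 0x0001
bank:15 = 10068 → 0x2754 << 1 → word 0x4ea9
word = 0x4ea9 → little-endian bytes:
  [0]=0xa9  [1]=0x4e

a9 4e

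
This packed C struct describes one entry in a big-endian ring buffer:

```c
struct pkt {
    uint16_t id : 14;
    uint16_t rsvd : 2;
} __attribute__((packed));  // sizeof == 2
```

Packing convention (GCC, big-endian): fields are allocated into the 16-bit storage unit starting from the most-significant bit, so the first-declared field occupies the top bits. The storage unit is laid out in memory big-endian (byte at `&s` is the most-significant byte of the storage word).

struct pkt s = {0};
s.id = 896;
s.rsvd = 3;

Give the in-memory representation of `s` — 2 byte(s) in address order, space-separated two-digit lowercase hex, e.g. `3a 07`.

id (14b) val=896 bits=0x380 at bit 2: 0x0e00
rsvd (2b) val=3 bits=0x3 at bit 0: 0x0e03
word = 0x0e03 → big-endian bytes:
  [0]=0x0e  [1]=0x03

0e 03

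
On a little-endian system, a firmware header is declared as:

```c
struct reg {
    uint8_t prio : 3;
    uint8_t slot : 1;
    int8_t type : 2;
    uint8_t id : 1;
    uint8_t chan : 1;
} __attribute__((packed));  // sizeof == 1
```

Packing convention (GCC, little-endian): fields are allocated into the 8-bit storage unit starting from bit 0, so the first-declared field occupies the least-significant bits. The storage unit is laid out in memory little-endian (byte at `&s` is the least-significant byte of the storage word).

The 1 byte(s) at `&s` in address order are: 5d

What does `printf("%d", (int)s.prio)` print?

5

[0]=0x5d (little-endian) → word 0x5d
prio:3 @ bit 0 → (0x5d>>0)&0x7 = 0x5  ←
slot:1 @ bit 3 → (0x5d>>3)&0x1 = 0x1
type:2 @ bit 4 → (0x5d>>4)&0x3 = 0x1
id:1 @ bit 6 → (0x5d>>6)&0x1 = 0x1
chan:1 @ bit 7 → (0x5d>>7)&0x1 = 0x0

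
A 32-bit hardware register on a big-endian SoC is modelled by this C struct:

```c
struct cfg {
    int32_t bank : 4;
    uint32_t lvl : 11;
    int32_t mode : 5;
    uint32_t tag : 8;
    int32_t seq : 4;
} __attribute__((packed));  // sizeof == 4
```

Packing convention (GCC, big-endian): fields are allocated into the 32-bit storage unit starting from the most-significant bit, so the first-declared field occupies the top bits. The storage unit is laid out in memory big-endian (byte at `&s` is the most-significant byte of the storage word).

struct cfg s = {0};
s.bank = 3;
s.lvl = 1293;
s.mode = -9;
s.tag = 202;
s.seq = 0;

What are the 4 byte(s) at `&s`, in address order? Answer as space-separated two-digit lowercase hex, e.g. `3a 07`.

3a 1b 7c a0

[28+:4] bank=3 & 0xf = 0x3; word=0x30000000
[17+:11] lvl=1293 & 0x7ff = 0x50d; word=0x3a1a0000
[12+:5] mode=-9 & 0x1f = 0x17; word=0x3a1b7000
[4+:8] tag=202 & 0xff = 0xca; word=0x3a1b7ca0
[0+:4] seq=0 & 0xf = 0x0; word=0x3a1b7ca0
word = 0x3a1b7ca0 → big-endian bytes:
  [0]=0x3a  [1]=0x1b  [2]=0x7c  [3]=0xa0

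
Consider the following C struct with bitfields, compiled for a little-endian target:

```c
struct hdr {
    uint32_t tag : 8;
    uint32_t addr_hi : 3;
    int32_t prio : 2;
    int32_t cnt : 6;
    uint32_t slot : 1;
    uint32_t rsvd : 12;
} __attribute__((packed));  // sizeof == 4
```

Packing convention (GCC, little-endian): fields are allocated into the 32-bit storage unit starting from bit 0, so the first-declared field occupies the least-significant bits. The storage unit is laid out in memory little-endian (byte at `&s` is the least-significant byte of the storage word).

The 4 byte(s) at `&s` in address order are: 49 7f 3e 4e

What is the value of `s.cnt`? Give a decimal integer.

[0]=0x49 [1]=0x7f [2]=0x3e [3]=0x4e (little-endian) → word 0x4e3e7f49
tag [0+:8] = (word>>0) & 0xff = 73
addr_hi [8+:3] = (word>>8) & 0x7 = 7
prio [11+:2] = (word>>11) & 0x3 = 3
cnt [13+:6] = (word>>13) & 0x3f = 51  ←
slot [19+:1] = (word>>19) & 0x1 = 1
rsvd [20+:12] = (word>>20) & 0xfff = 1251
cnt signed 6b, MSB=1: 51 - 64 = -13

-13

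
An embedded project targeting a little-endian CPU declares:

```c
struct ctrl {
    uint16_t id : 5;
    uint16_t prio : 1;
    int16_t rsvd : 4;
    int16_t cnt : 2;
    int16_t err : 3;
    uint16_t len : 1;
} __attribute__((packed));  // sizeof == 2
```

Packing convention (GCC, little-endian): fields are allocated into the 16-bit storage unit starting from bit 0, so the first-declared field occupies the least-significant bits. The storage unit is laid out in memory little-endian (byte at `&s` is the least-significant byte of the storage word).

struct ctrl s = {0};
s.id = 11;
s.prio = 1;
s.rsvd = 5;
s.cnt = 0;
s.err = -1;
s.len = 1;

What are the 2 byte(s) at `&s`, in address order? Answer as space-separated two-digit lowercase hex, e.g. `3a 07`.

6b f1

id (5b) val=11 bits=0xb at bit 0: 0x000b
prio (1b) val=1 bits=0x1 at bit 5: 0x002b
rsvd (4b) val=5 bits=0x5 at bit 6: 0x016b
cnt (2b) val=0 bits=0x0 at bit 10: 0x016b
err (3b) val=-1 bits=0x7 at bit 12: 0x716b
len (1b) val=1 bits=0x1 at bit 15: 0xf16b
word = 0xf16b → little-endian bytes:
  [0]=0x6b  [1]=0xf1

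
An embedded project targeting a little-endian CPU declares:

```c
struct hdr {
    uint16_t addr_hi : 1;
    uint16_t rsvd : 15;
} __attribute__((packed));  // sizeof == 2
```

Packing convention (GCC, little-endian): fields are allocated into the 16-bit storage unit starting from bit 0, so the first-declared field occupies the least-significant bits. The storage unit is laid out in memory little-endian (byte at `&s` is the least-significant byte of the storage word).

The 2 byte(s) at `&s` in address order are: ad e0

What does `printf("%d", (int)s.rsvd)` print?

28758

[0]=0xad [1]=0xe0 (little-endian) → word 0xe0ad
addr_hi:1 @ bit 0 → (0xe0ad>>0)&0x1 = 0x1
rsvd:15 @ bit 1 → (0xe0ad>>1)&0x7fff = 0x7056  ←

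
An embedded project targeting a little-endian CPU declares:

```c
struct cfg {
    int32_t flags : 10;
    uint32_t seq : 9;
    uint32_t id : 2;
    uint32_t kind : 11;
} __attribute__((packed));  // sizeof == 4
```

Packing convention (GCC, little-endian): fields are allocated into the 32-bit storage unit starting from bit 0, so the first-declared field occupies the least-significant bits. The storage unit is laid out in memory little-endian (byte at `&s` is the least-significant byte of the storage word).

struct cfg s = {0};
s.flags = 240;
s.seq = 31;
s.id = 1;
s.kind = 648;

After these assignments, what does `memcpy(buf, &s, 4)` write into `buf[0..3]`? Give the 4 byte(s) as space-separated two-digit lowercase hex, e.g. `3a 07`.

f0 7c 08 51

[0+:10] flags=240 & 0x3ff = 0xf0; word=0x000000f0
[10+:9] seq=31 & 0x1ff = 0x1f; word=0x00007cf0
[19+:2] id=1 & 0x3 = 0x1; word=0x00087cf0
[21+:11] kind=648 & 0x7ff = 0x288; word=0x51087cf0
word = 0x51087cf0 → little-endian bytes:
  [0]=0xf0  [1]=0x7c  [2]=0x08  [3]=0x51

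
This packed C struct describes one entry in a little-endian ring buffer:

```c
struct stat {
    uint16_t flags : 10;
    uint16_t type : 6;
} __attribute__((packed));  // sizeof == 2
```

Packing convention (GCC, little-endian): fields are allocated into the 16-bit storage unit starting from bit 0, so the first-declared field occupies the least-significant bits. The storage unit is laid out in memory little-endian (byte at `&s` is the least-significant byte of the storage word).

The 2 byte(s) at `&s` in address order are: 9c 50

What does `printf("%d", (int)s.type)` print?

20

[0]=0x9c [1]=0x50 (little-endian) → word 0x509c
flags [0+:10] = (word>>0) & 0x3ff = 156
type [10+:6] = (word>>10) & 0x3f = 20  ←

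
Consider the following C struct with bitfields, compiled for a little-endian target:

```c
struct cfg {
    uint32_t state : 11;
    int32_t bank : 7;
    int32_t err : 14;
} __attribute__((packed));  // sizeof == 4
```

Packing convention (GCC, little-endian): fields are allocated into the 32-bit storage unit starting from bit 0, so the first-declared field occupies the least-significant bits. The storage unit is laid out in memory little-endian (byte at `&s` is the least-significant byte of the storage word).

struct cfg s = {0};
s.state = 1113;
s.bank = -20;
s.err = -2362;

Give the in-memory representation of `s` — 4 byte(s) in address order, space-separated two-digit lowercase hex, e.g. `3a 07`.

state:11 = 1113 → 0x459 << 0 → word 0x00000459
bank:7 = -20 → 0x6c << 11 → word 0x00036459
err:14 = -2362 → 0x36c6 << 18 → word 0xdb1b6459
word = 0xdb1b6459 → little-endian bytes:
  [0]=0x59  [1]=0x64  [2]=0x1b  [3]=0xdb

59 64 1b db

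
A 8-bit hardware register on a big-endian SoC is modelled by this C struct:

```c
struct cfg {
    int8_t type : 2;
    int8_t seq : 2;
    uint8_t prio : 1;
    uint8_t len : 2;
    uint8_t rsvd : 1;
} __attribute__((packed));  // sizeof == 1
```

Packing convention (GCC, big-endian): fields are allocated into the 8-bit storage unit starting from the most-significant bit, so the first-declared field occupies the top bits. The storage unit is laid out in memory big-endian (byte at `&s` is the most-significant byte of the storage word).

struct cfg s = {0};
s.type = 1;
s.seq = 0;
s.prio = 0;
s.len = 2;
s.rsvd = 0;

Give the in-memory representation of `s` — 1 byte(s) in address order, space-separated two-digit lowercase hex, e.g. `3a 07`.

44

type:2 = 1 → 0x1 << 6 → word 0x40
seq:2 = 0 → 0x0 << 4 → word 0x40
prio:1 = 0 → 0x0 << 3 → word 0x40
len:2 = 2 → 0x2 << 1 → word 0x44
rsvd:1 = 0 → 0x0 << 0 → word 0x44
word = 0x44 → big-endian bytes:
  [0]=0x44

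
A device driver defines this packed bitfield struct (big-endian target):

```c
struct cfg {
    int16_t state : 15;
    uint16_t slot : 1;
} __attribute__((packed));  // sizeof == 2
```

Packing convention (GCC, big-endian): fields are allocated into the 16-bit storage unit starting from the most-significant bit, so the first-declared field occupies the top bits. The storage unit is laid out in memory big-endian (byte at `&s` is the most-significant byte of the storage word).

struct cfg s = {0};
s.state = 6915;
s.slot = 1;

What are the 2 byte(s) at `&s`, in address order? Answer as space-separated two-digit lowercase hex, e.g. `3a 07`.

[1+:15] state=6915 & 0x7fff = 0x1b03; word=0x3606
[0+:1] slot=1 & 0x1 = 0x1; word=0x3607
word = 0x3607 → big-endian bytes:
  [0]=0x36  [1]=0x07

36 07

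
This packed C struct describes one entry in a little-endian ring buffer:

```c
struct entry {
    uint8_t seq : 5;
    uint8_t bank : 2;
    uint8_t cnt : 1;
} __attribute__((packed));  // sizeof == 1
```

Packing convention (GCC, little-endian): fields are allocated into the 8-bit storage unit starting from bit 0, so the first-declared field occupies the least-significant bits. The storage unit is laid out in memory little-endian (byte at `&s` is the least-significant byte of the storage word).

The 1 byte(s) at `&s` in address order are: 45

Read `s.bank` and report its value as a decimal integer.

2

[0]=0x45 (little-endian) → word 0x45
seq:5 @ bit 0 → (0x45>>0)&0x1f = 0x5
bank:2 @ bit 5 → (0x45>>5)&0x3 = 0x2  ←
cnt:1 @ bit 7 → (0x45>>7)&0x1 = 0x0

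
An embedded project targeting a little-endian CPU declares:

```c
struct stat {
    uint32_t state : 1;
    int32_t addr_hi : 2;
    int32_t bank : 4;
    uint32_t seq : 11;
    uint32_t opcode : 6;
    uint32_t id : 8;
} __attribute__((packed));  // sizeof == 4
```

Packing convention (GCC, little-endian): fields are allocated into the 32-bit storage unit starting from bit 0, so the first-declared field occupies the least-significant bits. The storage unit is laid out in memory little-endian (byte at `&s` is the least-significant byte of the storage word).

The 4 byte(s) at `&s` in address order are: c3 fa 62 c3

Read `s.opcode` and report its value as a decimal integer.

[0]=0xc3 [1]=0xfa [2]=0x62 [3]=0xc3 (little-endian) → word 0xc362fac3
state [0+:1] = (word>>0) & 0x1 = 1
addr_hi [1+:2] = (word>>1) & 0x3 = 1
bank [3+:4] = (word>>3) & 0xf = 8
seq [7+:11] = (word>>7) & 0x7ff = 1525
opcode [18+:6] = (word>>18) & 0x3f = 24  ←
id [24+:8] = (word>>24) & 0xff = 195

24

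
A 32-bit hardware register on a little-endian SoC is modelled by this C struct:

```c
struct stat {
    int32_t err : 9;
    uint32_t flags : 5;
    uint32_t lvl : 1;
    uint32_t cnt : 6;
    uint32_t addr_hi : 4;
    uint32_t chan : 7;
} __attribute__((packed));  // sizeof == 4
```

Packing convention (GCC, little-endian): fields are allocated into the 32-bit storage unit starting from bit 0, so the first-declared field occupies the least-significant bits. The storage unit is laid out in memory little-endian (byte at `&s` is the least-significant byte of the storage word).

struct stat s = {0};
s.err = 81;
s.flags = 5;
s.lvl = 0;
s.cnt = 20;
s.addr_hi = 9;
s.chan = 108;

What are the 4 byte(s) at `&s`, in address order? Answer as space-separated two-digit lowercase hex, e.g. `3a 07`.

err:9 = 81 → 0x51 << 0 → word 0x00000051
flags:5 = 5 → 0x5 << 9 → word 0x00000a51
lvl:1 = 0 → 0x0 << 14 → word 0x00000a51
cnt:6 = 20 → 0x14 << 15 → word 0x000a0a51
addr_hi:4 = 9 → 0x9 << 21 → word 0x012a0a51
chan:7 = 108 → 0x6c << 25 → word 0xd92a0a51
word = 0xd92a0a51 → little-endian bytes:
  [0]=0x51  [1]=0x0a  [2]=0x2a  [3]=0xd9

51 0a 2a d9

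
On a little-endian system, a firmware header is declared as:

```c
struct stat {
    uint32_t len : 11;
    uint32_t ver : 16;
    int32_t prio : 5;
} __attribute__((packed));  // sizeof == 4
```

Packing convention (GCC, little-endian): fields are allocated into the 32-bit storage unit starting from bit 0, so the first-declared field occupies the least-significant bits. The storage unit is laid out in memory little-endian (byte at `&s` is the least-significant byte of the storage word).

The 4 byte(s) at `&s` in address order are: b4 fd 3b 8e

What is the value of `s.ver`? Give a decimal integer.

[0]=0xb4 [1]=0xfd [2]=0x3b [3]=0x8e (little-endian) → word 0x8e3bfdb4
len:11 @ bit 0 → (0x8e3bfdb4>>0)&0x7ff = 0x5b4
ver:16 @ bit 11 → (0x8e3bfdb4>>11)&0xffff = 0xc77f  ←
prio:5 @ bit 27 → (0x8e3bfdb4>>27)&0x1f = 0x11

51071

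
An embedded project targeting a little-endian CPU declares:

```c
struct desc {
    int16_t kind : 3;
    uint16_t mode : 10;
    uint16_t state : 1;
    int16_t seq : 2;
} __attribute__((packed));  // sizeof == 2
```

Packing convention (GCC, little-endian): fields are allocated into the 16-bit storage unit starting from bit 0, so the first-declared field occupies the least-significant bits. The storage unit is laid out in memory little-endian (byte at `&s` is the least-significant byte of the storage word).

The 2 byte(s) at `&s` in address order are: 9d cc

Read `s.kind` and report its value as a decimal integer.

[0]=0x9d [1]=0xcc (little-endian) → word 0xcc9d
kind:3 @ bit 0 → (0xcc9d>>0)&0x7 = 0x5  ←
mode:10 @ bit 3 → (0xcc9d>>3)&0x3ff = 0x193
state:1 @ bit 13 → (0xcc9d>>13)&0x1 = 0x0
seq:2 @ bit 14 → (0xcc9d>>14)&0x3 = 0x3
kind signed 3b, MSB=1: 5 - 8 = -3

-3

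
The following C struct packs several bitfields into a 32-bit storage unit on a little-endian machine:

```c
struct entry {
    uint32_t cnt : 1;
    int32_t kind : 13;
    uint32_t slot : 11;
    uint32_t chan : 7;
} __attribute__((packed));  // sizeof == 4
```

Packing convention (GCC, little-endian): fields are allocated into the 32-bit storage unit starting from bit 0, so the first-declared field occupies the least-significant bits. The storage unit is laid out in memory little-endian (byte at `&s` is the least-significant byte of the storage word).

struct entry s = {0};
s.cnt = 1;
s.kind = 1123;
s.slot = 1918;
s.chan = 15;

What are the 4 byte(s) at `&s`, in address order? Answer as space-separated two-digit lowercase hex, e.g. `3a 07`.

c7 88 df 1f

cnt:1 = 1 → 0x1 << 0 → word 0x00000001
kind:13 = 1123 → 0x463 << 1 → word 0x000008c7
slot:11 = 1918 → 0x77e << 14 → word 0x01df88c7
chan:7 = 15 → 0xf << 25 → word 0x1fdf88c7
word = 0x1fdf88c7 → little-endian bytes:
  [0]=0xc7  [1]=0x88  [2]=0xdf  [3]=0x1f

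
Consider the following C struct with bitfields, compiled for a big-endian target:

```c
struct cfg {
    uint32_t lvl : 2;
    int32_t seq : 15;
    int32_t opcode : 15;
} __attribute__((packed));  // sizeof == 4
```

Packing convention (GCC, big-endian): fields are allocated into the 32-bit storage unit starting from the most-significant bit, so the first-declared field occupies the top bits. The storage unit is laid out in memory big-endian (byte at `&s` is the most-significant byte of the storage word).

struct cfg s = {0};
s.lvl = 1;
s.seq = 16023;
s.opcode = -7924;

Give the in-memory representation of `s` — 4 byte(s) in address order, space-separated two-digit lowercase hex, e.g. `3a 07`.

lvl:2 = 1 → 0x1 << 30 → word 0x40000000
seq:15 = 16023 → 0x3e97 << 15 → word 0x5f4b8000
opcode:15 = -7924 → 0x610c << 0 → word 0x5f4be10c
word = 0x5f4be10c → big-endian bytes:
  [0]=0x5f  [1]=0x4b  [2]=0xe1  [3]=0x0c

5f 4b e1 0c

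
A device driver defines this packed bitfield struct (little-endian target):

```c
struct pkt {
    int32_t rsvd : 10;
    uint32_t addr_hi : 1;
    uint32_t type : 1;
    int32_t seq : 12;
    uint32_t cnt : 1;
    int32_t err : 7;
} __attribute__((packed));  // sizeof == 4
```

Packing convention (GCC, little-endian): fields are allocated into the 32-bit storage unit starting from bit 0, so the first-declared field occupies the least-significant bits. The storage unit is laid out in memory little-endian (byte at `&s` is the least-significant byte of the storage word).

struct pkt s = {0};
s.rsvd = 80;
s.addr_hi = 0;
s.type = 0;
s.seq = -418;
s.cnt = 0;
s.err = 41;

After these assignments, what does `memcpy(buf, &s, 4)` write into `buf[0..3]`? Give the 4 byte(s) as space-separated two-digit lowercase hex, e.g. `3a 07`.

50 e0 e5 52

[0+:10] rsvd=80 & 0x3ff = 0x50; word=0x00000050
[10+:1] addr_hi=0 & 0x1 = 0x0; word=0x00000050
[11+:1] type=0 & 0x1 = 0x0; word=0x00000050
[12+:12] seq=-418 & 0xfff = 0xe5e; word=0x00e5e050
[24+:1] cnt=0 & 0x1 = 0x0; word=0x00e5e050
[25+:7] err=41 & 0x7f = 0x29; word=0x52e5e050
word = 0x52e5e050 → little-endian bytes:
  [0]=0x50  [1]=0xe0  [2]=0xe5  [3]=0x52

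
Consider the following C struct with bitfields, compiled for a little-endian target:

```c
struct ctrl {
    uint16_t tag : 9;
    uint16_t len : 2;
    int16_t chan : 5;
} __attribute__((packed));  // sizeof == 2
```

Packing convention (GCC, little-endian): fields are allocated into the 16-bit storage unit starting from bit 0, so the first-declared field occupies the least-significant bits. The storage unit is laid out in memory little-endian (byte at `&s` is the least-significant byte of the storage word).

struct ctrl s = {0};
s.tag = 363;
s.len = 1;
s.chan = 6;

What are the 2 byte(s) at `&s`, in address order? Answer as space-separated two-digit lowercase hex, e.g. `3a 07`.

6b 33

tag (9b) val=363 bits=0x16b at bit 0: 0x016b
len (2b) val=1 bits=0x1 at bit 9: 0x036b
chan (5b) val=6 bits=0x6 at bit 11: 0x336b
word = 0x336b → little-endian bytes:
  [0]=0x6b  [1]=0x33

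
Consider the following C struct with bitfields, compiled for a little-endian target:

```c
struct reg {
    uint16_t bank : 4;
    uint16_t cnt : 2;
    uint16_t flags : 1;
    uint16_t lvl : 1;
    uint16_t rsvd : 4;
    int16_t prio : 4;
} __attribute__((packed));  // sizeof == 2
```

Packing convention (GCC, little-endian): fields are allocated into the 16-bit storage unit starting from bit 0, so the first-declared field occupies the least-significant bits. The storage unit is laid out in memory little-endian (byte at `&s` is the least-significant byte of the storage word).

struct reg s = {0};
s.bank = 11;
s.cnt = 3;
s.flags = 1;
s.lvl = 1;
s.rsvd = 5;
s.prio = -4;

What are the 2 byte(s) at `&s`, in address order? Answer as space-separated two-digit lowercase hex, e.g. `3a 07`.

fb c5

bank (4b) val=11 bits=0xb at bit 0: 0x000b
cnt (2b) val=3 bits=0x3 at bit 4: 0x003b
flags (1b) val=1 bits=0x1 at bit 6: 0x007b
lvl (1b) val=1 bits=0x1 at bit 7: 0x00fb
rsvd (4b) val=5 bits=0x5 at bit 8: 0x05fb
prio (4b) val=-4 bits=0xc at bit 12: 0xc5fb
word = 0xc5fb → little-endian bytes:
  [0]=0xfb  [1]=0xc5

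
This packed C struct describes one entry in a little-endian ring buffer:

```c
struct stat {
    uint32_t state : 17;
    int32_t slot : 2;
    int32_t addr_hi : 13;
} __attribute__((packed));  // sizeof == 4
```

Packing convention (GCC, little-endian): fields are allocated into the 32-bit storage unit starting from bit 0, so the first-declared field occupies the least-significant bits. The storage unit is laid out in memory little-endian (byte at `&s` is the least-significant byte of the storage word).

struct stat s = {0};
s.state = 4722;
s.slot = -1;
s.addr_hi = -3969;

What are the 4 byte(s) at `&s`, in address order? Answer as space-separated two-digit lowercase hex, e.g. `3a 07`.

state (17b) val=4722 bits=0x1272 at bit 0: 0x00001272
slot (2b) val=-1 bits=0x3 at bit 17: 0x00061272
addr_hi (13b) val=-3969 bits=0x107f at bit 19: 0x83fe1272
word = 0x83fe1272 → little-endian bytes:
  [0]=0x72  [1]=0x12  [2]=0xfe  [3]=0x83

72 12 fe 83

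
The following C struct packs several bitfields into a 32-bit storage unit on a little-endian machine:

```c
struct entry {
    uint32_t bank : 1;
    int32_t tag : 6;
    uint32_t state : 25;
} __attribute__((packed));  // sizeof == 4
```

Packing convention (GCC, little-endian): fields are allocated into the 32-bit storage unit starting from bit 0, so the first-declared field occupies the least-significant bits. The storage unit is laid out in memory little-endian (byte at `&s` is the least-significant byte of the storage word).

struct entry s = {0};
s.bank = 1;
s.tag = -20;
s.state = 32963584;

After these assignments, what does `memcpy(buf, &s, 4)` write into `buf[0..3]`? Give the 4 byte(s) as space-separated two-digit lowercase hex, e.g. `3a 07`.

bank (1b) val=1 bits=0x1 at bit 0: 0x00000001
tag (6b) val=-20 bits=0x2c at bit 1: 0x00000059
state (25b) val=32963584 bits=0x1f6fc00 at bit 7: 0xfb7e0059
word = 0xfb7e0059 → little-endian bytes:
  [0]=0x59  [1]=0x00  [2]=0x7e  [3]=0xfb

59 00 7e fb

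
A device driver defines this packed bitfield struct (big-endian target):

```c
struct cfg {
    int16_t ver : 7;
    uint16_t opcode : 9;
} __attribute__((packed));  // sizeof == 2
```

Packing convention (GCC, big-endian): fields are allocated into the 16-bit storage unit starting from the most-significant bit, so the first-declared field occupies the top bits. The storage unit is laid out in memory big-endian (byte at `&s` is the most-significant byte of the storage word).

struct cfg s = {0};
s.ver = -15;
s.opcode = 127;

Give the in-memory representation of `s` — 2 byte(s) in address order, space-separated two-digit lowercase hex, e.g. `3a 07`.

ver (7b) val=-15 bits=0x71 at bit 9: 0xe200
opcode (9b) val=127 bits=0x7f at bit 0: 0xe27f
word = 0xe27f → big-endian bytes:
  [0]=0xe2  [1]=0x7f

e2 7f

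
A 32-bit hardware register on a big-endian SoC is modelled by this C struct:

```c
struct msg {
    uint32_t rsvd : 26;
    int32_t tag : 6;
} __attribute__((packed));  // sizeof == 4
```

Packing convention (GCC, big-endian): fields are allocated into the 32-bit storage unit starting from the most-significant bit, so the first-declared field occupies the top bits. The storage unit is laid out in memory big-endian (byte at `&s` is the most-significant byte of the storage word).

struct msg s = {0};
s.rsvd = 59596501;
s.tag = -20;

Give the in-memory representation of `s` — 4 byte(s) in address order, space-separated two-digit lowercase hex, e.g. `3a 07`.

e3 57 b5 6c

[6+:26] rsvd=59596501 & 0x3ffffff = 0x38d5ed5; word=0xe357b540
[0+:6] tag=-20 & 0x3f = 0x2c; word=0xe357b56c
word = 0xe357b56c → big-endian bytes:
  [0]=0xe3  [1]=0x57  [2]=0xb5  [3]=0x6c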